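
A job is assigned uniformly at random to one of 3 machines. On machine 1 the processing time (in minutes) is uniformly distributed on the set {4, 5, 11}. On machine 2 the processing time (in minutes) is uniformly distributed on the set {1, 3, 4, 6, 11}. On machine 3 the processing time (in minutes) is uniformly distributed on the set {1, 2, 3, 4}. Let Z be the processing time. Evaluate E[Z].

85/18

E[Z | machine 1] = (4+5+11)/3 = 20/3.
E[Z | machine 2] = (1+3+4+6+11)/5 = 5.
E[Z | machine 3] = (1+2+3+4)/4 = 5/2.
E[Z] = (1/3)·(20/3) + (1/3)·(5) + (1/3)·(5/2) = 85/18.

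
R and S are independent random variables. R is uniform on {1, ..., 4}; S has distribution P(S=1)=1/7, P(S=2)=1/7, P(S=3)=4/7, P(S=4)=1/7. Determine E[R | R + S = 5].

P(R + S = 5) = 1/4.
Summing R·P(x,y) over outcomes with R + S = 5 gives 4/7.
E[R | R + S = 5] = (4/7) / (1/4) = 16/7.

16/7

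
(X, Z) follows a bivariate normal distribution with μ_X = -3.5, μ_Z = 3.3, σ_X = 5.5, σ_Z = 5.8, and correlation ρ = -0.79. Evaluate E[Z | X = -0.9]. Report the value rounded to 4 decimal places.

The regression of Z on X has slope ρ·σ_Z/σ_X and passes through (μ_X, μ_Z).
E[Z | X=-0.9] = 3.3 + (-0.79)·(5.8/5.5)·(-0.9 − (-3.5)) = 3.3 + (-0.83309)·(2.6) = 1.1340.

1.1340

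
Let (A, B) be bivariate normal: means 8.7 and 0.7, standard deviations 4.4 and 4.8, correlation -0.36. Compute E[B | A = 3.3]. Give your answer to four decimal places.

E[B | A=x] = μ_B + ρ(σ_B/σ_A)(x − μ_A) for jointly normal variables.
E[B | A=3.3] = 0.7 + (-0.36)·(4.8/4.4)·(3.3 − (8.7)) = 0.7 + (-0.39273)·(-5.4) = 2.8207.

2.8207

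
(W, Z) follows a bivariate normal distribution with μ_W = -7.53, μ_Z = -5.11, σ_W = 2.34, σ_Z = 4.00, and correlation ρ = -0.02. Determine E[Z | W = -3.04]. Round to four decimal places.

E[Z | W=x] = μ_Z + ρ(σ_Z/σ_W)(x − μ_W) for jointly normal variables.
E[Z | W=-3.04] = -5.11 + (-0.02)·(4.00/2.34)·(-3.04 − (-7.53)) = -5.11 + (-0.034188)·(4.49) = -5.2635.

-5.2635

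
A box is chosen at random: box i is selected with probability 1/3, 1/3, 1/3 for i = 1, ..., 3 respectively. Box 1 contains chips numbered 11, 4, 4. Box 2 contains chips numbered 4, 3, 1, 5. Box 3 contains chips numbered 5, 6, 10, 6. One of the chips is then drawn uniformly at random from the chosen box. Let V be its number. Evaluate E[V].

E[V | box 1] = (11+4+4)/3 = 19/3.
E[V | box 2] = (4+3+1+5)/4 = 13/4.
E[V | box 3] = (5+6+10+6)/4 = 27/4.
By the law of total expectation,
E[V] = (1/3)·(19/3) + (1/3)·(13/4) + (1/3)·(27/4) = 49/9.

49/9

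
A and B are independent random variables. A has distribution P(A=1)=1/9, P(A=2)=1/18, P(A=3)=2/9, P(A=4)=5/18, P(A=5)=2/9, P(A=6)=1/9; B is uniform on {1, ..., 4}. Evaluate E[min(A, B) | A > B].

P(A > B) = 2/3.
Summing min(A,B)·P(x,y) over outcomes with A > B gives 103/72.
E[min(A, B) | A > B] = (103/72) / (2/3) = 103/48.

103/48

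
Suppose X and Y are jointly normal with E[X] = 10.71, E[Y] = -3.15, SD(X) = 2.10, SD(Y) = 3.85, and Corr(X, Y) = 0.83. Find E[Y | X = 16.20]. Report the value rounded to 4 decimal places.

E[Y | X=x] = μ_Y + ρ(σ_Y/σ_X)(x − μ_X) for jointly normal variables.
E[Y | X=16.20] = -3.15 + (0.83)·(3.85/2.10)·(16.20 − (10.71)) = -3.15 + (1.52167)·(5.49) = 5.2040.

5.2040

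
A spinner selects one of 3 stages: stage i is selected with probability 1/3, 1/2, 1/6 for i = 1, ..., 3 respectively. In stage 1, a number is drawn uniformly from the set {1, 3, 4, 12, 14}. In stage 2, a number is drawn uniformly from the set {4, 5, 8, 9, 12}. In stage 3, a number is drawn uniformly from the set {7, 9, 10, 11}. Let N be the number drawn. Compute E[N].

E[N | stage 1] = (1+3+4+12+14)/5 = 34/5.
E[N | stage 2] = (4+5+8+9+12)/5 = 38/5.
E[N | stage 3] = (7+9+10+11)/4 = 37/4.
By the law of total expectation,
E[N] = (1/3)·(34/5) + (1/2)·(38/5) + (1/6)·(37/4) = 913/120.

913/120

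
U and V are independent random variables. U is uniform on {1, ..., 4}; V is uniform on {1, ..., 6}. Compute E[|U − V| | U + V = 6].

2

Outcomes with U + V = 6: (1,5), (2,4), (3,3), (4,2), each with probability 1/24.
E[|U − V| | U + V = 6] = (4 + 2 + 0 + 2) / 4 = 2.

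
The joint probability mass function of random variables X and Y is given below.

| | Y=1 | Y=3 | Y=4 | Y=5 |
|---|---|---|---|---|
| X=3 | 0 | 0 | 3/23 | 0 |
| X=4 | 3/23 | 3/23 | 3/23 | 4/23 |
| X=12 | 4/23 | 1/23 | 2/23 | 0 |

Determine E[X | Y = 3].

P(Y = 3) = 4/23.
Σ X·P over the event = 4·(3/23) + 12·(1/23) = 24/23.
E[X | Y = 3] = (24/23) / (4/23) = 6.

6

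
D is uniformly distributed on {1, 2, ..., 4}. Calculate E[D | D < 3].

3/2

Given D < 3, D is equally likely to be any of {1, 2}.
E[D | D < 3] = (1 + 2) / 2 = 3/2.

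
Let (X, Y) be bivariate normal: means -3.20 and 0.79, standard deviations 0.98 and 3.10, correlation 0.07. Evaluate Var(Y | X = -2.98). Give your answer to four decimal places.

9.5629

The conditional variance in a bivariate normal is σ_Y²(1 − ρ²), independent of x.
Var(Y | X=-2.98) = (3.10)²·(1 − (0.07)²) = 9.61·0.9951 = 9.5629.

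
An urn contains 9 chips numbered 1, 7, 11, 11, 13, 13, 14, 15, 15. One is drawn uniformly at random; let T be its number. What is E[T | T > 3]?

99/8

P(T > 3) = 8/9.
Σ over the event: 7·1/9 + 11·2/9 + 13·2/9 + 14·1/9 + 15·2/9 = 11.
E[T | T > 3] = (11) / (8/9) = 99/8.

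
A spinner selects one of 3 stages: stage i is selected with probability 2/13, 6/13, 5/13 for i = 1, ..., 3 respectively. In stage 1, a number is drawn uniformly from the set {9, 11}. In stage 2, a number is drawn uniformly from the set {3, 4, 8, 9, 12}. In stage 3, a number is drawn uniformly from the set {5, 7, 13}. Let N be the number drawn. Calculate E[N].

E[N | stage 1] = (9+11)/2 = 10.
E[N | stage 2] = (3+4+8+9+12)/5 = 36/5.
E[N | stage 3] = (5+7+13)/3 = 25/3.
E[N] = (2/13)·(10) + (6/13)·(36/5) + (5/13)·(25/3) = 121/15.

121/15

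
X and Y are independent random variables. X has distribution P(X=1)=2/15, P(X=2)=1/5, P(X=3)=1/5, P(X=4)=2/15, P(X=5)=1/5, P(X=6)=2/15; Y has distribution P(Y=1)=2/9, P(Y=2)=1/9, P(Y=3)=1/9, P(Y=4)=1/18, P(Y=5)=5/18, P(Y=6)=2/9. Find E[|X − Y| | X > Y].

P(X > Y) = 101/270.
Summing |X−Y|·P(x,y) over outcomes with X > Y gives 241/270.
E[|X − Y| | X > Y] = (241/270) / (101/270) = 241/101.

241/101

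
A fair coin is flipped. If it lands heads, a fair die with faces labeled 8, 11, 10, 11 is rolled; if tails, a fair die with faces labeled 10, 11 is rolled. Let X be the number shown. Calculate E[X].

41/4

E[X | heads] = (8+11+10+11)/4 = 10.
E[X | tails] = (10+11)/2 = 21/2.
E[X] = (1/2)·(10) + (1/2)·(21/2) = 41/4.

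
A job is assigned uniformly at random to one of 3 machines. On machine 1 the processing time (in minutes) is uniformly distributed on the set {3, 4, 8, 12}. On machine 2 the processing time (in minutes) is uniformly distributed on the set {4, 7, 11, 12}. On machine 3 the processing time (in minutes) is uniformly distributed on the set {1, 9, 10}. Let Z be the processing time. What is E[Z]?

E[Z | machine 1] = (3+4+8+12)/4 = 27/4.
E[Z | machine 2] = (4+7+11+12)/4 = 17/2.
E[Z | machine 3] = (1+9+10)/3 = 20/3.
By the law of total expectation,
E[Z] = (1/3)·(27/4) + (1/3)·(17/2) + (1/3)·(20/3) = 263/36.

263/36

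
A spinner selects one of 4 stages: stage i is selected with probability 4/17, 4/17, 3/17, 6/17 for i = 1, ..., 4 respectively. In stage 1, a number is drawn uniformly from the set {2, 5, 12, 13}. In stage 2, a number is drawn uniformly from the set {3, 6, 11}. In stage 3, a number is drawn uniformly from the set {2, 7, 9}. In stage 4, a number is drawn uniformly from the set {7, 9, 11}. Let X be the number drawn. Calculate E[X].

392/51

E[X | stage 1] = (2+5+12+13)/4 = 8.
E[X | stage 2] = (3+6+11)/3 = 20/3.
E[X | stage 3] = (2+7+9)/3 = 6.
E[X | stage 4] = (7+9+11)/3 = 9.
E[X] = (4/17)·(8) + (4/17)·(20/3) + (3/17)·(6) + (6/17)·(9) = 392/51.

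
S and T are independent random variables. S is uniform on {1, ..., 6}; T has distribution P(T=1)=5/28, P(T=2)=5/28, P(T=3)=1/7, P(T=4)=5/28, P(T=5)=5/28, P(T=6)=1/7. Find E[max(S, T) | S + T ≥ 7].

P(S + T ≥ 7) = 4/7.
Summing max(S,T)·P(x,y) over outcomes with S + T ≥ 7 gives 257/84.
E[max(S, T) | S + T ≥ 7] = (257/84) / (4/7) = 257/48.

257/48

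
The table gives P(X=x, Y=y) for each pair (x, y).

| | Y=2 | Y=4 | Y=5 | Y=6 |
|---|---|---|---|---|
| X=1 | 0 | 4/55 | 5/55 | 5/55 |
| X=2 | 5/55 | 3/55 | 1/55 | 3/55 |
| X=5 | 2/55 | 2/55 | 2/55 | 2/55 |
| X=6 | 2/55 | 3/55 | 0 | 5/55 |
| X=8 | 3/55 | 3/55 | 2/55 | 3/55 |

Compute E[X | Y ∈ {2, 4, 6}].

193/45

P(Y ∈ {2, 4, 6}) = 9/11.
Summing X·P(X=x,Y=y) over the conditioning event gives 193/55.
E[X | Y ∈ {2, 4, 6}] = (193/55) / (9/11) = 193/45.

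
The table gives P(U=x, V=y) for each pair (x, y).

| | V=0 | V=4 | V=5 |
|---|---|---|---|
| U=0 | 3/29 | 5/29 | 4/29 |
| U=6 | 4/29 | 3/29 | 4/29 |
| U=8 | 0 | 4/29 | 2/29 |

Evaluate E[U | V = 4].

25/6

P(V = 4) = 12/29.
Σ U·P over the event = 0·(5/29) + 6·(3/29) + 8·(4/29) = 50/29.
E[U | V = 4] = (50/29) / (12/29) = 25/6.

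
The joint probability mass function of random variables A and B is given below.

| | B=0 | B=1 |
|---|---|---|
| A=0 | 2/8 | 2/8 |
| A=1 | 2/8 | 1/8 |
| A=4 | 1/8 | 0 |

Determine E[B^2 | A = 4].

P(A = 4) = 1/8.
Σ B^2·P over the event = 0·(1/8) = 0.
E[B^2 | A = 4] = (0) / (1/8) = 0.

0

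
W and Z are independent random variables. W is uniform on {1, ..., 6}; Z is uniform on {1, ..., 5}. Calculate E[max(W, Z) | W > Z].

14/3

P(W > Z) = 1/2.
Summing max(W,Z)·P(x,y) over outcomes with W > Z gives 7/3.
E[max(W, Z) | W > Z] = (7/3) / (1/2) = 14/3.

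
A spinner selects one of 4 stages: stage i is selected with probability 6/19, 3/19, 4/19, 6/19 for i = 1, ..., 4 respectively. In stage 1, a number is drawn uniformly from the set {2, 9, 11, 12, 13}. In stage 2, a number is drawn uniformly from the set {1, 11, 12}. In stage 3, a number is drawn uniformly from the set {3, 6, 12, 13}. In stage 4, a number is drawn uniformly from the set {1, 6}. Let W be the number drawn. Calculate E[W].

677/95

E[W | stage 1] = (2+9+11+12+13)/5 = 47/5.
E[W | stage 2] = (1+11+12)/3 = 8.
E[W | stage 3] = (3+6+12+13)/4 = 17/2.
E[W | stage 4] = (1+6)/2 = 7/2.
By the law of total expectation,
E[W] = (6/19)·(47/5) + (3/19)·(8) + (4/19)·(17/2) + (6/19)·(7/2) = 677/95.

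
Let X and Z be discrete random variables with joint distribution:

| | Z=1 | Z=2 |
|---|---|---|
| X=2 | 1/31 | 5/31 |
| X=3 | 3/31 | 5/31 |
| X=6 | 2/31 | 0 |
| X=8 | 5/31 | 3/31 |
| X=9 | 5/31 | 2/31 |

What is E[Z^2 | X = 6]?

1

P(X = 6) = 2/31.
Σ Z^2·P over the event = 1·(2/31) = 2/31.
E[Z^2 | X = 6] = (2/31) / (2/31) = 1.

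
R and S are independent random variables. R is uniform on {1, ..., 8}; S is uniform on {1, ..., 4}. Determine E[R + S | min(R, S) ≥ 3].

9

P(min(R, S) ≥ 3) = 3/8.
Summing (R+S)·P(x,y) over outcomes with min(R, S) ≥ 3 gives 27/8.
E[R + S | min(R, S) ≥ 3] = (27/8) / (3/8) = 9.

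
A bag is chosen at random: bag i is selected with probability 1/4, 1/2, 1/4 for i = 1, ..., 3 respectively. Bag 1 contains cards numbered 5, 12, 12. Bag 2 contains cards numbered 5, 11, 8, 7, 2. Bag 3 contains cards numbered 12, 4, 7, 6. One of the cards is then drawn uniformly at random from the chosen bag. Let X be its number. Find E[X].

E[X | bag 1] = (5+12+12)/3 = 29/3.
E[X | bag 2] = (5+11+8+7+2)/5 = 33/5.
E[X | bag 3] = (12+4+7+6)/4 = 29/4.
By the law of total expectation,
E[X] = (1/4)·(29/3) + (1/2)·(33/5) + (1/4)·(29/4) = 1807/240.

1807/240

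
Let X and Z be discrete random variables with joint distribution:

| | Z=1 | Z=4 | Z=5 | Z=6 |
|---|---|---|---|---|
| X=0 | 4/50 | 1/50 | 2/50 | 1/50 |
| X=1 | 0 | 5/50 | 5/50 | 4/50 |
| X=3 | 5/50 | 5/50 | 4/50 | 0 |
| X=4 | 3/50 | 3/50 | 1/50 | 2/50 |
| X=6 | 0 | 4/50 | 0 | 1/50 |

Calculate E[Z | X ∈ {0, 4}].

P(X ∈ {0, 4}) = 17/50.
Σ Z·P over the event = 1·(4/50) + 4·(1/50) + 5·(2/50) + 6·(1/50) + 1·(3/50) + 4·(3/50) + 5·(1/50) + 6·(2/50) = 28/25.
E[Z | X ∈ {0, 4}] = (28/25) / (17/50) = 56/17.

56/17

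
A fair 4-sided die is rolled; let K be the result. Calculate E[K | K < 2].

Given K < 2, K is equally likely to be any of {1}.
E[K | K < 2] = (1) / 1 = 1.

1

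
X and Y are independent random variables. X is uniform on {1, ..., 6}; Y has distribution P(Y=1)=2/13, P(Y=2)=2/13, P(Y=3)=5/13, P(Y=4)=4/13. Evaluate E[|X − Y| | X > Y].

P(X > Y) = 41/78.
Summing |X−Y|·P(x,y) over outcomes with X > Y gives 46/39.
E[|X − Y| | X > Y] = (46/39) / (41/78) = 92/41.

92/41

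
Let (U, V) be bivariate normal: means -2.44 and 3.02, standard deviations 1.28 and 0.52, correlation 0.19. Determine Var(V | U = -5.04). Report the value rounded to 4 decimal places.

The conditional variance in a bivariate normal is σ_V²(1 − ρ²), independent of x.
Var(V | U=-5.04) = (0.52)²·(1 − (0.19)²) = 0.2704·0.9639 = 0.2606.

0.2606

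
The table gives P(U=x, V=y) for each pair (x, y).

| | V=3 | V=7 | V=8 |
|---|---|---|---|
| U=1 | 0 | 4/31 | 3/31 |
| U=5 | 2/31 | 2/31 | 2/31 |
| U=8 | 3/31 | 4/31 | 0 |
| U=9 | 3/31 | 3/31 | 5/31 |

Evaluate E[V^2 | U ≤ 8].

171/4

P(U ≤ 8) = 20/31.
Summing V^2·P(U=x,V=y) over the conditioning event gives 855/31.
E[V^2 | U ≤ 8] = (855/31) / (20/31) = 171/4.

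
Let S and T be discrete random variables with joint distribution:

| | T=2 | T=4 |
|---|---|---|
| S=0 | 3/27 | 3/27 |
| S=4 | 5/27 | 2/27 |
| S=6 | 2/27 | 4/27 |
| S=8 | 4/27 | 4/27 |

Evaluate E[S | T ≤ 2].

32/7

P(T ≤ 2) = 14/27.
Σ S·P over the event = 0·(3/27) + 4·(5/27) + 6·(2/27) + 8·(4/27) = 64/27.
E[S | T ≤ 2] = (64/27) / (14/27) = 32/7.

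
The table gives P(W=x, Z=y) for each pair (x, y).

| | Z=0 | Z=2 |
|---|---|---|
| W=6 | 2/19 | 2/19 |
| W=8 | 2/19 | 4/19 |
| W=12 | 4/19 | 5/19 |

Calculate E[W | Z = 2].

P(Z = 2) = 11/19.
Σ W·P over the event = 6·(2/19) + 8·(4/19) + 12·(5/19) = 104/19.
E[W | Z = 2] = (104/19) / (11/19) = 104/11.

104/11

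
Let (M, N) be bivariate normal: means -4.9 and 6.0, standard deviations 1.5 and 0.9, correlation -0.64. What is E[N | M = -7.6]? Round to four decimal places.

E[N | M=x] = μ_N + ρ(σ_N/σ_M)(x − μ_M) for jointly normal variables.
E[N | M=-7.6] = 6.0 + (-0.64)·(0.9/1.5)·(-7.6 − (-4.9)) = 6.0 + (-0.384)·(-2.7) = 7.0368.

7.0368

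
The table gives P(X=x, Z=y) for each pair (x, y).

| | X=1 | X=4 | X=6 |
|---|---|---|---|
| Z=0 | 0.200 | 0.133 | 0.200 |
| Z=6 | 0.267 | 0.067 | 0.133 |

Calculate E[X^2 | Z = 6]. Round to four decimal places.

13.1199

P(Z = 6) = 0.467.
Σ X^2·P over the event = 1·(0.267) + 16·(0.067) + 36·(0.133) = 6.127.
E[X^2 | Z = 6] = (6.127) / (0.467) = 13.1199.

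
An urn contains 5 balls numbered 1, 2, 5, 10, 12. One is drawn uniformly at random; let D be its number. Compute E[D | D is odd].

P(D is odd) = 2/5.
Σ over the event: 1·1/5 + 5·1/5 = 6/5.
E[D | D is odd] = (6/5) / (2/5) = 3.

3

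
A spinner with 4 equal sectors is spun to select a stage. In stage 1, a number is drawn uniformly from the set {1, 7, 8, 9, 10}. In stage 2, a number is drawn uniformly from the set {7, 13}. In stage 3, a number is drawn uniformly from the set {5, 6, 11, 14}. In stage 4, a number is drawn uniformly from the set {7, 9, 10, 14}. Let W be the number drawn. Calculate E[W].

E[W | stage 1] = (1+7+8+9+10)/5 = 7.
E[W | stage 2] = (7+13)/2 = 10.
E[W | stage 3] = (5+6+11+14)/4 = 9.
E[W | stage 4] = (7+9+10+14)/4 = 10.
E[W] = (1/4)·(7) + (1/4)·(10) + (1/4)·(9) + (1/4)·(10) = 9.

9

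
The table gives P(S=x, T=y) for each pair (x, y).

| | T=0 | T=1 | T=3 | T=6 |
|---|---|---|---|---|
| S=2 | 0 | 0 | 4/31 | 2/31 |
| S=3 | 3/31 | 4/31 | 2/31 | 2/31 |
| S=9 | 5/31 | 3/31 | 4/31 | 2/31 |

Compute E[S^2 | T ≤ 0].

54

P(T ≤ 0) = 8/31.
Σ S^2·P over the event = 9·(3/31) + 81·(5/31) = 432/31.
E[S^2 | T ≤ 0] = (432/31) / (8/31) = 54.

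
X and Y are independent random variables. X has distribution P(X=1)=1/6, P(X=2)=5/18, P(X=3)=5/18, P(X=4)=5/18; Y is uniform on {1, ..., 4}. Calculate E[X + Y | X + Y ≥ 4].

P(X + Y ≥ 4) = 61/72.
Summing (X+Y)·P(x,y) over outcomes with X + Y ≥ 4 gives 19/4.
E[X + Y | X + Y ≥ 4] = (19/4) / (61/72) = 342/61.

342/61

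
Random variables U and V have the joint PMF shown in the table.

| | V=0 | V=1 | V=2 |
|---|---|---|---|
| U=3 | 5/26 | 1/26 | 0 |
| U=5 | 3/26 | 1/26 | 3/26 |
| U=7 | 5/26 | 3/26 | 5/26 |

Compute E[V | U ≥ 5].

P(U ≥ 5) = 10/13.
Σ V·P over the event = 0·(3/26) + 1·(1/26) + 2·(3/26) + 0·(5/26) + 1·(3/26) + 2·(5/26) = 10/13.
E[V | U ≥ 5] = (10/13) / (10/13) = 1.

1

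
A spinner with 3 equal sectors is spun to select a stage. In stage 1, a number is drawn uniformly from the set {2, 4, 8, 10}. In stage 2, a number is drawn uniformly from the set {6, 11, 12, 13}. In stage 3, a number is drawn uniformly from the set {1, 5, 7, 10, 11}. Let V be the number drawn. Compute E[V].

233/30

E[V | stage 1] = (2+4+8+10)/4 = 6.
E[V | stage 2] = (6+11+12+13)/4 = 21/2.
E[V | stage 3] = (1+5+7+10+11)/5 = 34/5.
By the law of total expectation,
E[V] = (1/3)·(6) + (1/3)·(21/2) + (1/3)·(34/5) = 233/30.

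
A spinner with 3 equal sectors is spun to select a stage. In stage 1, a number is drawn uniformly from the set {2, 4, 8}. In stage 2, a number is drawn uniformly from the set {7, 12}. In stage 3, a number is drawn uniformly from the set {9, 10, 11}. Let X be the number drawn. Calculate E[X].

E[X | stage 1] = (2+4+8)/3 = 14/3.
E[X | stage 2] = (7+12)/2 = 19/2.
E[X | stage 3] = (9+10+11)/3 = 10.
E[X] = (1/3)·(14/3) + (1/3)·(19/2) + (1/3)·(10) = 145/18.

145/18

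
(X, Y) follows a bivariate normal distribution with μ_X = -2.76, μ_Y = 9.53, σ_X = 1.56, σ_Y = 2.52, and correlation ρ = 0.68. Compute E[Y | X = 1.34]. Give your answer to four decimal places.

14.0337

For a bivariate normal, E[Y | X=x] = μ_Y + ρ·(σ_Y/σ_X)·(x − μ_X).
E[Y | X=1.34] = 9.53 + (0.68)·(2.52/1.56)·(1.34 − (-2.76)) = 9.53 + (1.09846)·(4.1) = 14.0337.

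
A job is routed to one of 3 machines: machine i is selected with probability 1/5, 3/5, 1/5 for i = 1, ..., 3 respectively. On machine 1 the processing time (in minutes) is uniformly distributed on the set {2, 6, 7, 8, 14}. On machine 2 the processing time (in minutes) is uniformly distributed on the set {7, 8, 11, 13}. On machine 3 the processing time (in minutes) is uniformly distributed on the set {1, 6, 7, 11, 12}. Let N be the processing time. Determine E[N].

E[N | machine 1] = (2+6+7+8+14)/5 = 37/5.
E[N | machine 2] = (7+8+11+13)/4 = 39/4.
E[N | machine 3] = (1+6+7+11+12)/5 = 37/5.
By the law of total expectation,
E[N] = (1/5)·(37/5) + (3/5)·(39/4) + (1/5)·(37/5) = 881/100.

881/100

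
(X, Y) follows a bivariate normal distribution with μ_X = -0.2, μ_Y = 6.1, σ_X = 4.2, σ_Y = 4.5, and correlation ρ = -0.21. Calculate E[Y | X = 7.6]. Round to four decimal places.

For a bivariate normal, E[Y | X=x] = μ_Y + ρ·(σ_Y/σ_X)·(x − μ_X).
E[Y | X=7.6] = 6.1 + (-0.21)·(4.5/4.2)·(7.6 − (-0.2)) = 6.1 + (-0.225)·(7.8) = 4.3450.

4.3450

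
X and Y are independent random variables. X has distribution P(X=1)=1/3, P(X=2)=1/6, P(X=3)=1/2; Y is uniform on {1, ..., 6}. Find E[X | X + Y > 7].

P(X + Y > 7) = 7/36.
Summing X·P(x,y) over outcomes with X + Y > 7 gives 5/9.
E[X | X + Y > 7] = (5/9) / (7/36) = 20/7.

20/7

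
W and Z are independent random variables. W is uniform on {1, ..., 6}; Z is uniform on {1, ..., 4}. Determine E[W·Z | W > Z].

P(W > Z) = 7/12.
Summing WZ·P(x,y) over outcomes with W > Z gives 145/24.
E[W·Z | W > Z] = (145/24) / (7/12) = 145/14.

145/14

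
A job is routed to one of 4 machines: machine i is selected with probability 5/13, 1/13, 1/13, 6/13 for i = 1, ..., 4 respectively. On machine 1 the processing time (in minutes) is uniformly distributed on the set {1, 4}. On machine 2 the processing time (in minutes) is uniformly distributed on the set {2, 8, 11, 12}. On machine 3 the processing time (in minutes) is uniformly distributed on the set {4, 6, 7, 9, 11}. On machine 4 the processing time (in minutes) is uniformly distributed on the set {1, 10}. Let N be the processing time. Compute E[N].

1223/260

E[N | machine 1] = (1+4)/2 = 5/2.
E[N | machine 2] = (2+8+11+12)/4 = 33/4.
E[N | machine 3] = (4+6+7+9+11)/5 = 37/5.
E[N | machine 4] = (1+10)/2 = 11/2.
E[N] = (5/13)·(5/2) + (1/13)·(33/4) + (1/13)·(37/5) + (6/13)·(11/2) = 1223/260.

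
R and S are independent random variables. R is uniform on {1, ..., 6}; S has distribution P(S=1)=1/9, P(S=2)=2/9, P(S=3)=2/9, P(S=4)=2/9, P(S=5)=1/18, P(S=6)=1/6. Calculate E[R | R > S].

P(R > S) = 47/108.
Summing R·P(x,y) over outcomes with R > S gives 37/18.
E[R | R > S] = (37/18) / (47/108) = 222/47.

222/47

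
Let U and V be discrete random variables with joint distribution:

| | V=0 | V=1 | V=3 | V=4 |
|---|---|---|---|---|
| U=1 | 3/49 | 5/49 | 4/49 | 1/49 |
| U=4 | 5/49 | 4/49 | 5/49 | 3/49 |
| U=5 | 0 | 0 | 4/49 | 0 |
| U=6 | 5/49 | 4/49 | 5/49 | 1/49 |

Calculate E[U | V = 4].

P(V = 4) = 5/49.
Summing U·P(U=x,V=y) over the conditioning event gives 19/49.
E[U | V = 4] = (19/49) / (5/49) = 19/5.

19/5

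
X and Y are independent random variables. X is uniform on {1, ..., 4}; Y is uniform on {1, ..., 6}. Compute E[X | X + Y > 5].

P(X + Y > 5) = 7/12.
Summing X·P(x,y) over outcomes with X + Y > 5 gives 5/3.
E[X | X + Y > 5] = (5/3) / (7/12) = 20/7.

20/7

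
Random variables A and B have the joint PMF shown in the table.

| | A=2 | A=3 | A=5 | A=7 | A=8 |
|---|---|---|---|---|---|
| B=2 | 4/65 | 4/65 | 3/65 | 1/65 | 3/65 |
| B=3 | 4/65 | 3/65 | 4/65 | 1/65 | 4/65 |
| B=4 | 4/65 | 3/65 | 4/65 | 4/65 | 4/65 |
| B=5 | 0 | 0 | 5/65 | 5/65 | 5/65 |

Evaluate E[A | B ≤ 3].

142/31

P(B ≤ 3) = 31/65.
Summing A·P(A=x,B=y) over the conditioning event gives 142/65.
E[A | B ≤ 3] = (142/65) / (31/65) = 142/31.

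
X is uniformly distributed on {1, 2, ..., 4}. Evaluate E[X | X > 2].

Given X > 2, X is equally likely to be any of {3, 4}.
E[X | X > 2] = (3 + 4) / 2 = 7/2.

7/2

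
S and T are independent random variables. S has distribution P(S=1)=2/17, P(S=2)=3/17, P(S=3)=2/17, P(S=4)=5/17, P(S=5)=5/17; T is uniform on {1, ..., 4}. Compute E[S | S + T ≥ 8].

P(S + T ≥ 8) = 15/68.
Summing S·P(x,y) over outcomes with S + T ≥ 8 gives 35/34.
E[S | S + T ≥ 8] = (35/34) / (15/68) = 14/3.

14/3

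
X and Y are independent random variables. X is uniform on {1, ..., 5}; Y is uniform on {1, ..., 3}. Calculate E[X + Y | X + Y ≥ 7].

Outcomes with X + Y ≥ 7: (4,3), (5,2), (5,3), each with probability 1/15.
E[X + Y | X + Y ≥ 7] = (7 + 7 + 8) / 3 = 22/3.

22/3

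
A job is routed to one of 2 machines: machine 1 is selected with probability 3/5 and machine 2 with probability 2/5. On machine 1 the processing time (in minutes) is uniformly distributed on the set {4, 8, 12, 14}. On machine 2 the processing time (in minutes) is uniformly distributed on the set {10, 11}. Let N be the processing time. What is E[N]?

E[N | machine 1] = (4+8+12+14)/4 = 19/2.
E[N | machine 2] = (10+11)/2 = 21/2.
E[N] = (3/5)·(19/2) + (2/5)·(21/2) = 99/10.

99/10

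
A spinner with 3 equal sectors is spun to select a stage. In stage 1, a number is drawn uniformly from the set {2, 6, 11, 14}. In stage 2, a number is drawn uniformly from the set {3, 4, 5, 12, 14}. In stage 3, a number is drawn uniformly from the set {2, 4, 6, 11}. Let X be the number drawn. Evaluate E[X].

36/5

E[X | stage 1] = (2+6+11+14)/4 = 33/4.
E[X | stage 2] = (3+4+5+12+14)/5 = 38/5.
E[X | stage 3] = (2+4+6+11)/4 = 23/4.
By the law of total expectation,
E[X] = (1/3)·(33/4) + (1/3)·(38/5) + (1/3)·(23/4) = 36/5.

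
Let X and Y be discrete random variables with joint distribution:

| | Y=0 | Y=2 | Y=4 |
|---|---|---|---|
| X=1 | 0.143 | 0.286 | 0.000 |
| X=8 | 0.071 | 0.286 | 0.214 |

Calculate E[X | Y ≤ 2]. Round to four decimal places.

4.1794

P(Y ≤ 2) = 0.786.
Summing X·P(X=x,Y=y) over the conditioning event gives 3.285.
E[X | Y ≤ 2] = (3.285) / (0.786) = 4.1794.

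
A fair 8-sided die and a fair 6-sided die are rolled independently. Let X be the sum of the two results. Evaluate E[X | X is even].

P(X is even) = 1/2.
Σ over the event: 2·1/48 + 4·1/16 + 6·5/48 + 8·1/8 + 10·5/48 + 12·1/16 + 14·1/48 = 4.
E[X | X is even] = (4) / (1/2) = 8.

8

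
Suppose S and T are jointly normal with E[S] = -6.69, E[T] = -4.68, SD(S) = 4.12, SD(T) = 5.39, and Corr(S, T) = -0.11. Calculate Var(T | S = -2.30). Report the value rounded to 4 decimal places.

28.7006

The conditional variance in a bivariate normal is σ_T²(1 − ρ²), independent of x.
Var(T | S=-2.30) = (5.39)²·(1 − (-0.11)²) = 29.0521·0.9879 = 28.7006.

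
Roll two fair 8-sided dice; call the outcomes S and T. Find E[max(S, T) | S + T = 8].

40/7

Outcomes with S + T = 8: (1,7), (2,6), (3,5), (4,4), (5,3), (6,2), (7,1), each with probability 1/64.
E[max(S, T) | S + T = 8] = (7 + 6 + 5 + 4 + 5 + 6 + 7) / 7 = 40/7.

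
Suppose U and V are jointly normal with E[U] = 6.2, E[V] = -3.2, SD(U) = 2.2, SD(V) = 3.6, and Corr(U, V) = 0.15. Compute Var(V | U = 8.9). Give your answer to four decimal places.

12.6684

For a bivariate normal, Var(V | U=x) = σ_V²(1 − ρ²).
Var(V | U=8.9) = (3.6)²·(1 − (0.15)²) = 12.96·0.9775 = 12.6684.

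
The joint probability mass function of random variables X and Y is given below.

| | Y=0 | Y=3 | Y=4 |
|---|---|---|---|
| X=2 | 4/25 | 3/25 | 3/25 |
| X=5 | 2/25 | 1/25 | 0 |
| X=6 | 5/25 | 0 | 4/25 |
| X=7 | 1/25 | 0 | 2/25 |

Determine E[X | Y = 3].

P(Y = 3) = 4/25.
Σ X·P over the event = 2·(3/25) + 5·(1/25) = 11/25.
E[X | Y = 3] = (11/25) / (4/25) = 11/4.

11/4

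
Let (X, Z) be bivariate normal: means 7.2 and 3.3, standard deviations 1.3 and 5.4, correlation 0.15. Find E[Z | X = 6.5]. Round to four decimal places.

2.8638

E[Z | X=x] = μ_Z + ρ(σ_Z/σ_X)(x − μ_X) for jointly normal variables.
E[Z | X=6.5] = 3.3 + (0.15)·(5.4/1.3)·(6.5 − (7.2)) = 3.3 + (0.62308)·(-0.7) = 2.8638.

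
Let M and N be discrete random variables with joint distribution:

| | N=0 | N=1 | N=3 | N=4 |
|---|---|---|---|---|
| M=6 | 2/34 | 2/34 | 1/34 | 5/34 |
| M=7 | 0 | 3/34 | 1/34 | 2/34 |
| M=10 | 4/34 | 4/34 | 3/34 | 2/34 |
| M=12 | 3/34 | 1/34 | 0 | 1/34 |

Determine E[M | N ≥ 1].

P(N ≥ 1) = 25/34.
Summing M·P(M=x,N=y) over the conditioning event gives 6.
E[M | N ≥ 1] = (6) / (25/34) = 204/25.

204/25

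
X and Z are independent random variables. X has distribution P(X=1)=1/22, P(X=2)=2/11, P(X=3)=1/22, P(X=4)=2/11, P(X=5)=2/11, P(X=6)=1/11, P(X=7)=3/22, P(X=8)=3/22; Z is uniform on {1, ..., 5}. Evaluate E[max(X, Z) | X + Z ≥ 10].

P(X + Z ≥ 10) = 29/110.
Summing max(X,Z)·P(x,y) over outcomes with X + Z ≥ 10 gives 203/110.
E[max(X, Z) | X + Z ≥ 10] = (203/110) / (29/110) = 7.

7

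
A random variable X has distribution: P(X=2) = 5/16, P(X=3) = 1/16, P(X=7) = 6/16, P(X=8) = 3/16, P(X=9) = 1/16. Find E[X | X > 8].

9

P(X > 8) = 1/16.
Σ over the event: 9·1/16 = 9/16.
E[X | X > 8] = (9/16) / (1/16) = 9.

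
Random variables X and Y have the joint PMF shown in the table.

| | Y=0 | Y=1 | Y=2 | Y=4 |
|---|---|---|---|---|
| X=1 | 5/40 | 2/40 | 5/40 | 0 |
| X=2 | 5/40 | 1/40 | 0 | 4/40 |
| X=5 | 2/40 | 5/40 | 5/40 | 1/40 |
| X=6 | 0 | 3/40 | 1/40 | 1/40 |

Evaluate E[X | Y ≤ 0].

P(Y ≤ 0) = 3/10.
Σ X·P over the event = 1·(5/40) + 2·(5/40) + 5·(2/40) = 5/8.
E[X | Y ≤ 0] = (5/8) / (3/10) = 25/12.

25/12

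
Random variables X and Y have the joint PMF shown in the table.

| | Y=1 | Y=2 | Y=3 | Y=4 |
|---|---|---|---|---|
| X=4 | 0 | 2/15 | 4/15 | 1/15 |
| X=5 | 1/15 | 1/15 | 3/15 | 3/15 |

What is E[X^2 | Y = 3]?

P(Y = 3) = 7/15.
Σ X^2·P over the event = 16·(4/15) + 25·(3/15) = 139/15.
E[X^2 | Y = 3] = (139/15) / (7/15) = 139/7.

139/7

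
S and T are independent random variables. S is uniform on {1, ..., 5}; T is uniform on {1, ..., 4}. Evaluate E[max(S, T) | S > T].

4

Outcomes with S > T: (2,1), (3,1), (3,2), (4,1), (4,2), (4,3), (5,1), (5,2), (5,3), (5,4), each with probability 1/20.
E[max(S, T) | S > T] = (2 + 3 + 3 + 4 + 4 + 4 + 5 + 5 + 5 + 5) / 10 = 4.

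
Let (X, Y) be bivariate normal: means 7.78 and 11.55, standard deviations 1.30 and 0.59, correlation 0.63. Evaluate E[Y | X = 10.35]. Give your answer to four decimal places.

The regression of Y on X has slope ρ·σ_Y/σ_X and passes through (μ_X, μ_Y).
E[Y | X=10.35] = 11.55 + (0.63)·(0.59/1.30)·(10.35 − (7.78)) = 11.55 + (0.28592)·(2.57) = 12.2848.

12.2848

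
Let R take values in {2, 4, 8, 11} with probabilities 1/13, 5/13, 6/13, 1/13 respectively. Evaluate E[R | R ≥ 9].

11

P(R ≥ 9) = 1/13.
Σ over the event: 11·1/13 = 11/13.
E[R | R ≥ 9] = (11/13) / (1/13) = 11.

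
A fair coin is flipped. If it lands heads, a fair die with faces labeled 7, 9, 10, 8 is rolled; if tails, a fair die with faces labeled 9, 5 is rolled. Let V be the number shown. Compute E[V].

31/4

E[V | heads] = (7+9+10+8)/4 = 17/2.
E[V | tails] = (9+5)/2 = 7.
E[V] = (1/2)·(17/2) + (1/2)·(7) = 31/4.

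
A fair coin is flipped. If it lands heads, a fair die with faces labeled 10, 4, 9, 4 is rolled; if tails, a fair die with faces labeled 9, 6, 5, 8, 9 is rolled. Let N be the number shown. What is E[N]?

E[N | heads] = (10+4+9+4)/4 = 27/4.
E[N | tails] = (9+6+5+8+9)/5 = 37/5.
By the law of total expectation,
E[N] = (1/2)·(27/4) + (1/2)·(37/5) = 283/40.

283/40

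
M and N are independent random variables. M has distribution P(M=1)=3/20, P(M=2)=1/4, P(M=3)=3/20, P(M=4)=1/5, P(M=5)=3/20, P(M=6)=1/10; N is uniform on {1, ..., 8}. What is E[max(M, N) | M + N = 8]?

109/20

P(M + N = 8) = 1/8.
Summing max(M,N)·P(x,y) over outcomes with M + N = 8 gives 109/160.
E[max(M, N) | M + N = 8] = (109/160) / (1/8) = 109/20.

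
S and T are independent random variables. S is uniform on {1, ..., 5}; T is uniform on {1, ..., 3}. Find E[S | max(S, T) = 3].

Outcomes with max(S, T) = 3: (1,3), (2,3), (3,1), (3,2), (3,3), each with probability 1/15.
E[S | max(S, T) = 3] = (1 + 2 + 3 + 3 + 3) / 5 = 12/5.

12/5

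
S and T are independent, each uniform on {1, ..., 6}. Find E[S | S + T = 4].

2

Outcomes with S + T = 4: (1,3), (2,2), (3,1), each with probability 1/36.
E[S | S + T = 4] = (1 + 2 + 3) / 3 = 2.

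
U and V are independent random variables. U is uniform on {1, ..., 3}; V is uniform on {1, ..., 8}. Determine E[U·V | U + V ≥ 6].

37/3

P(U + V ≥ 6) = 5/8.
Summing UV·P(x,y) over outcomes with U + V ≥ 6 gives 185/24.
E[U·V | U + V ≥ 6] = (185/24) / (5/8) = 37/3.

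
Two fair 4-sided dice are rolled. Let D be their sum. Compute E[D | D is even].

P(D is even) = 1/2.
Σ over the event: 2·1/16 + 4·3/16 + 6·3/16 + 8·1/16 = 5/2.
E[D | D is even] = (5/2) / (1/2) = 5.

5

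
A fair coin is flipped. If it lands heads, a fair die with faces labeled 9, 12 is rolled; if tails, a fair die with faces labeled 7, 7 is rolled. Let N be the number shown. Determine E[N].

35/4

E[N | heads] = (9+12)/2 = 21/2.
E[N | tails] = (7+7)/2 = 7.
By the law of total expectation,
E[N] = (1/2)·(21/2) + (1/2)·(7) = 35/4.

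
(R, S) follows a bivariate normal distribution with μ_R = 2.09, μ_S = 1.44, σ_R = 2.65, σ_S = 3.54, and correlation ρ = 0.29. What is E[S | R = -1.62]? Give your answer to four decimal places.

The regression of S on R has slope ρ·σ_S/σ_R and passes through (μ_R, μ_S).
E[S | R=-1.62] = 1.44 + (0.29)·(3.54/2.65)·(-1.62 − (2.09)) = 1.44 + (0.387396)·(-3.71) = 0.0028.

0.0028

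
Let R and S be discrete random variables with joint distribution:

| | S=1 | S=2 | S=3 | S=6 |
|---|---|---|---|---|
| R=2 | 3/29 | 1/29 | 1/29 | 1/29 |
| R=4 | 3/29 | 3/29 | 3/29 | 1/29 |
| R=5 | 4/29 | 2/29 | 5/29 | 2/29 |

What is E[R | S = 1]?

P(S = 1) = 10/29.
Σ R·P over the event = 2·(3/29) + 4·(3/29) + 5·(4/29) = 38/29.
E[R | S = 1] = (38/29) / (10/29) = 19/5.

19/5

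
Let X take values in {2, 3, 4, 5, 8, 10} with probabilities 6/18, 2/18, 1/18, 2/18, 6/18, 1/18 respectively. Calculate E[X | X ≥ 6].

58/7

P(X ≥ 6) = 7/18.
Σ over the event: 8·1/3 + 10·1/18 = 29/9.
E[X | X ≥ 6] = (29/9) / (7/18) = 58/7.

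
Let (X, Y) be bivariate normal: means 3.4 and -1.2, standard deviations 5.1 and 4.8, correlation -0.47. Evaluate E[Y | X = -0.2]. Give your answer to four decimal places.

0.3925

The regression of Y on X has slope ρ·σ_Y/σ_X and passes through (μ_X, μ_Y).
E[Y | X=-0.2] = -1.2 + (-0.47)·(4.8/5.1)·(-0.2 − (3.4)) = -1.2 + (-0.44235)·(-3.6) = 0.3925.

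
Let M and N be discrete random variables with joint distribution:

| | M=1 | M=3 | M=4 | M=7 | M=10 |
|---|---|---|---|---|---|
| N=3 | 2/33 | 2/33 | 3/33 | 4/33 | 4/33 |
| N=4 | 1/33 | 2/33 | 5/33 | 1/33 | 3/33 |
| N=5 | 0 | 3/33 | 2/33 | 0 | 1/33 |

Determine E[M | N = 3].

88/15

P(N = 3) = 5/11.
Σ M·P over the event = 1·(2/33) + 3·(2/33) + 4·(3/33) + 7·(4/33) + 10·(4/33) = 8/3.
E[M | N = 3] = (8/3) / (5/11) = 88/15.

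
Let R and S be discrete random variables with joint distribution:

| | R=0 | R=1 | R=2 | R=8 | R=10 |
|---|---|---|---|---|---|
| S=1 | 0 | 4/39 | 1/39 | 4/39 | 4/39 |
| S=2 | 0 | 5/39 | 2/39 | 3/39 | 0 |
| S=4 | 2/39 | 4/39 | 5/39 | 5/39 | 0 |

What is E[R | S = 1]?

6

P(S = 1) = 1/3.
Σ R·P over the event = 1·(4/39) + 2·(1/39) + 8·(4/39) + 10·(4/39) = 2.
E[R | S = 1] = (2) / (1/3) = 6.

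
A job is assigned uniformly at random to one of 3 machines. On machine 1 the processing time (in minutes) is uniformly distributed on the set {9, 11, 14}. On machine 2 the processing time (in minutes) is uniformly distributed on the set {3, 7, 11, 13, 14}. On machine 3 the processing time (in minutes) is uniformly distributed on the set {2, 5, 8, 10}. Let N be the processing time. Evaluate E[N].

E[N | machine 1] = (9+11+14)/3 = 34/3.
E[N | machine 2] = (3+7+11+13+14)/5 = 48/5.
E[N | machine 3] = (2+5+8+10)/4 = 25/4.
E[N] = (1/3)·(34/3) + (1/3)·(48/5) + (1/3)·(25/4) = 1631/180.

1631/180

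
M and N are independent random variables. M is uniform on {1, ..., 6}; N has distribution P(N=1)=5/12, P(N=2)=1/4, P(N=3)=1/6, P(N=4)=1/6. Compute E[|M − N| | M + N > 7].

28/13

P(M + N > 7) = 13/72.
Summing |M−N|·P(x,y) over outcomes with M + N > 7 gives 7/18.
E[|M − N| | M + N > 7] = (7/18) / (13/72) = 28/13.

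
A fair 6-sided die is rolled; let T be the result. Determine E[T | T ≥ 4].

5

Given T ≥ 4, T is equally likely to be any of {4, 5, 6}.
E[T | T ≥ 4] = (4 + 5 + 6) / 3 = 5.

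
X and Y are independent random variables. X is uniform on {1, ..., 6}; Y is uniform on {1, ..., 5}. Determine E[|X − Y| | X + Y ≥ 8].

8/5

P(X + Y ≥ 8) = 1/3.
Summing |X−Y|·P(x,y) over outcomes with X + Y ≥ 8 gives 8/15.
E[|X − Y| | X + Y ≥ 8] = (8/15) / (1/3) = 8/5.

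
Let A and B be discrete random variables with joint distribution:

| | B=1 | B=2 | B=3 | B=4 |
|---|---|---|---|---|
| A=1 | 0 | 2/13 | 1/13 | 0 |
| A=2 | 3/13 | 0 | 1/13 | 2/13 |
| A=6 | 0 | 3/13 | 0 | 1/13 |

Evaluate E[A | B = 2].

P(B = 2) = 5/13.
Σ A·P over the event = 1·(2/13) + 6·(3/13) = 20/13.
E[A | B = 2] = (20/13) / (5/13) = 4.

4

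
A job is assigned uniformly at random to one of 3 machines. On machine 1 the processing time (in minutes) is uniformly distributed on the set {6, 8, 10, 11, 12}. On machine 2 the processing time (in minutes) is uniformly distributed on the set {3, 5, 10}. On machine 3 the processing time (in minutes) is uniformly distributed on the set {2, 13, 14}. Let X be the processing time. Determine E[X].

376/45

E[X | machine 1] = (6+8+10+11+12)/5 = 47/5.
E[X | machine 2] = (3+5+10)/3 = 6.
E[X | machine 3] = (2+13+14)/3 = 29/3.
By the law of total expectation,
E[X] = (1/3)·(47/5) + (1/3)·(6) + (1/3)·(29/3) = 376/45.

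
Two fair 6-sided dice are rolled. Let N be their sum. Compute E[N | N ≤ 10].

218/33

P(N ≤ 10) = 11/12.
E[N | N ≤ 10] = (109/18) / (11/12) = 218/33.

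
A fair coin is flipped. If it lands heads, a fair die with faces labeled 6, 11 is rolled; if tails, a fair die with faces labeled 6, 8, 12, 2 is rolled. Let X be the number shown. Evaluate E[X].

31/4

E[X | heads] = (6+11)/2 = 17/2.
E[X | tails] = (6+8+12+2)/4 = 7.
E[X] = (1/2)·(17/2) + (1/2)·(7) = 31/4.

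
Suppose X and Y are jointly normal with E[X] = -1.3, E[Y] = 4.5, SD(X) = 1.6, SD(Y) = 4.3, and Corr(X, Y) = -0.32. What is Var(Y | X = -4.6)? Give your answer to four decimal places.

Var(Y | X=x) = (1 − ρ²)·σ_Y².
Var(Y | X=-4.6) = (4.3)²·(1 − (-0.32)²) = 18.49·0.8976 = 16.5966.

16.5966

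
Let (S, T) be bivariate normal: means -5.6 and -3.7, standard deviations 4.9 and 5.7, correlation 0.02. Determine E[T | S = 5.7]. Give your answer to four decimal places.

E[T | S=x] = μ_T + ρ(σ_T/σ_S)(x − μ_S) for jointly normal variables.
E[T | S=5.7] = -3.7 + (0.02)·(5.7/4.9)·(5.7 − (-5.6)) = -3.7 + (0.023265)·(11.3) = -3.4371.

-3.4371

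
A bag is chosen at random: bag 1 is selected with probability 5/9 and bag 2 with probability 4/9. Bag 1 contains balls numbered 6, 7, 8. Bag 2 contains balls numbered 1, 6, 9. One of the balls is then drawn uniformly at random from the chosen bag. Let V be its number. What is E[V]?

169/27

E[V | bag 1] = (6+7+8)/3 = 7.
E[V | bag 2] = (1+6+9)/3 = 16/3.
By the law of total expectation,
E[V] = (5/9)·(7) + (4/9)·(16/3) = 169/27.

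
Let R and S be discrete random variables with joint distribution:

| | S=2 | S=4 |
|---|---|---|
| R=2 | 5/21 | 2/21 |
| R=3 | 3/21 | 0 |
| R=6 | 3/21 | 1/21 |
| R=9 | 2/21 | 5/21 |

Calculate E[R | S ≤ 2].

55/13

P(S ≤ 2) = 13/21.
Σ R·P over the event = 2·(5/21) + 3·(3/21) + 6·(3/21) + 9·(2/21) = 55/21.
E[R | S ≤ 2] = (55/21) / (13/21) = 55/13.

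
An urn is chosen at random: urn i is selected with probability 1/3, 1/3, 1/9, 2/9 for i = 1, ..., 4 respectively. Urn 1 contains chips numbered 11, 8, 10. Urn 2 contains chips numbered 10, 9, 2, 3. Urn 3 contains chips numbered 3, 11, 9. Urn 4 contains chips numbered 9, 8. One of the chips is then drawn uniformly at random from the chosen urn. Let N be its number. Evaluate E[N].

E[N | urn 1] = (11+8+10)/3 = 29/3.
E[N | urn 2] = (10+9+2+3)/4 = 6.
E[N | urn 3] = (3+11+9)/3 = 23/3.
E[N | urn 4] = (9+8)/2 = 17/2.
E[N] = (1/3)·(29/3) + (1/3)·(6) + (1/9)·(23/3) + (2/9)·(17/2) = 215/27.

215/27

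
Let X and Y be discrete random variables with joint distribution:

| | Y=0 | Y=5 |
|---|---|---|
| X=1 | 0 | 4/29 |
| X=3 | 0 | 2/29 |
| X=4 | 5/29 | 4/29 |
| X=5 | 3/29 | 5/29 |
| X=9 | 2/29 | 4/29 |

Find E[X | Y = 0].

P(Y = 0) = 10/29.
Summing X·P(X=x,Y=y) over the conditioning event gives 53/29.
E[X | Y = 0] = (53/29) / (10/29) = 53/10.

53/10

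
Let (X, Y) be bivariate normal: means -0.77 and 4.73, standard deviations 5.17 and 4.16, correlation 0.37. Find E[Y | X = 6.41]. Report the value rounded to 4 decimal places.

The regression of Y on X has slope ρ·σ_Y/σ_X and passes through (μ_X, μ_Y).
E[Y | X=6.41] = 4.73 + (0.37)·(4.16/5.17)·(6.41 − (-0.77)) = 4.73 + (0.29772)·(7.18) = 6.8676.

6.8676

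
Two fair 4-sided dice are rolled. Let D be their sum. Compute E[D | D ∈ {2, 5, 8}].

P(D ∈ {2, 5, 8}) = 3/8.
Σ over the event: 2·1/16 + 5·1/4 + 8·1/16 = 15/8.
E[D | D ∈ {2, 5, 8}] = (15/8) / (3/8) = 5.

5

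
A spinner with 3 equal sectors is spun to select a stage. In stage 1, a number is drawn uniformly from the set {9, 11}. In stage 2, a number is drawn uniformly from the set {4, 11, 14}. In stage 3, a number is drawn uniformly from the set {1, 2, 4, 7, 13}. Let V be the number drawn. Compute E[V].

E[V | stage 1] = (9+11)/2 = 10.
E[V | stage 2] = (4+11+14)/3 = 29/3.
E[V | stage 3] = (1+2+4+7+13)/5 = 27/5.
By the law of total expectation,
E[V] = (1/3)·(10) + (1/3)·(29/3) + (1/3)·(27/5) = 376/45.

376/45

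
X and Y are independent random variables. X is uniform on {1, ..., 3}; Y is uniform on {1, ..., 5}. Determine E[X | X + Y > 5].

Outcomes with X + Y > 5: (1,5), (2,4), (2,5), (3,3), (3,4), (3,5), each with probability 1/15.
E[X | X + Y > 5] = (1 + 2 + 2 + 3 + 3 + 3) / 6 = 7/3.

7/3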